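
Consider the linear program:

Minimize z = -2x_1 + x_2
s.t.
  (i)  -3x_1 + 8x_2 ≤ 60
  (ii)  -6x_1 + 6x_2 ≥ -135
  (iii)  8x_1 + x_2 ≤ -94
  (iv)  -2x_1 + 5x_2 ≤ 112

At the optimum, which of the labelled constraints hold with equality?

(ii) and (iii)

Corner points and z = -2x_1 + x_2:
  (-812/67, 198/67) → z = 1822/67
  (-596, -216) → z = 976
  (-143/18, -274/9) → z = -131/9
The feasible region is unbounded (it extends along (-1, -1), (-5, -2)), but z strictly increases along every unbounded feasible direction, so there is no improving ray and the minimum is attained at a vertex.

The minimum is at (-143/18, -274/9). Substituting into each constraint, equality holds for (ii) and (iii); the remaining constraints have slack.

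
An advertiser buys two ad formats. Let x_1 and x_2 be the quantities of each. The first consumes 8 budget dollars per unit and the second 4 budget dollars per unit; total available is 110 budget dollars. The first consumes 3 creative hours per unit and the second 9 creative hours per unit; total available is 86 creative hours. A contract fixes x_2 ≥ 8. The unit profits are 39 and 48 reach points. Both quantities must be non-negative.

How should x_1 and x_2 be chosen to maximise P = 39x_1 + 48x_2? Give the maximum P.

Vertices and P = 39x_1 + 48x_2:
  (0, 86/9) → P = 1376/3
  (0, 8) → P = 384
  (14/3, 8) → P = 566

x_1 = 14/3, x_2 = 8, maximum P = 566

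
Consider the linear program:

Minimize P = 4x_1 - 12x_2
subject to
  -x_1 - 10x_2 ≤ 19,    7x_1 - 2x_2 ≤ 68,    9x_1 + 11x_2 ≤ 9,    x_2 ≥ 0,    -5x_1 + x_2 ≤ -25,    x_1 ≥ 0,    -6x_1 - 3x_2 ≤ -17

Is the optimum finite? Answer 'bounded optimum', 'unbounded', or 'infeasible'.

infeasible

The boundaries 7x_1 - 2x_2 = 68 and x_2 = 0 meet at (68/7, 0), but that point violates 9x_1 + 11x_2 ≤ 9. Every candidate vertex is excluded by some other constraint, so the feasible region is empty.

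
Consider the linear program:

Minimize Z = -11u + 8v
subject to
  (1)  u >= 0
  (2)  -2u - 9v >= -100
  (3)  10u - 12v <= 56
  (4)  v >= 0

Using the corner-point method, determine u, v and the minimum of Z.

Feasible corners and Z = -11u + 8v:
  (0, 100/9) → Z = 800/9
  (0, 0) → Z = 0
  (284/19, 148/19) → Z = -1940/19
  (28/5, 0) → Z = -308/5

The binding constraints are -2u - 9v = -100 and 10u - 12v = 56.
Solving simultaneously gives u = 284/19, v = 148/19.

u = 284/19, v = 148/19, minimum Z = -1940/19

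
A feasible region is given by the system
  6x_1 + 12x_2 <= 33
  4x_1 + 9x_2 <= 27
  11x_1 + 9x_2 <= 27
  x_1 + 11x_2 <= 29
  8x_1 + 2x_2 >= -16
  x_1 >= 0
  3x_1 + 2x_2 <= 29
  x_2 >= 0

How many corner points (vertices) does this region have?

5

Of the 28 pairwise boundary intersections, those satisfying every inequality are:
  (9/26, 67/26)
  (5/18, 47/18)
  (27/11, 0)
  (0, 29/11)
  (0, 0)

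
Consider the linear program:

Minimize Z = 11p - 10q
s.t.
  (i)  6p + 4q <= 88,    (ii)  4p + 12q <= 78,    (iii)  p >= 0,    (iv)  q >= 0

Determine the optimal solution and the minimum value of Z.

p = 0, q = 13/2, minimum Z = -65

Corner points and Z = 11p - 10q:
  (93/7, 29/14) → Z = 878/7
  (44/3, 0) → Z = 484/3
  (0, 13/2) → Z = -65
  (0, 0) → Z = 0

At the optimal vertex, 4p + 12q = 78 and p = 0.
Solving simultaneously gives p = 0, q = 13/2.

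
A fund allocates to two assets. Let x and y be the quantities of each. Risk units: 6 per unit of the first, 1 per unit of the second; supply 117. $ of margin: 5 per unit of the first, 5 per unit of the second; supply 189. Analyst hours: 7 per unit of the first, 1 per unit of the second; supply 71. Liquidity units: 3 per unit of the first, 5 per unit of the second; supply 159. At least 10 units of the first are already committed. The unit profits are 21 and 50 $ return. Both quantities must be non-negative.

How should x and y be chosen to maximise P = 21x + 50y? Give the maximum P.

At the optimal vertex, 7x + y = 71 and x = 10.
Solving simultaneously gives x = 10, y = 1.

x = 10, y = 1, maximum P = 260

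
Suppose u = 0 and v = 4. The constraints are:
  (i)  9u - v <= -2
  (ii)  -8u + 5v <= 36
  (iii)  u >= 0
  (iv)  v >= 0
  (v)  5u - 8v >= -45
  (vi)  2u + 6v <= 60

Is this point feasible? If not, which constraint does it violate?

feasible

(i): -4 ≤ -2 ✓
(ii): 20 ≤ 36 ✓
(iii): 0 ≥ 0 ✓
(iv): 4 ≥ 0 ✓
(v): -32 ≥ -45 ✓
(vi): 24 ≤ 60 ✓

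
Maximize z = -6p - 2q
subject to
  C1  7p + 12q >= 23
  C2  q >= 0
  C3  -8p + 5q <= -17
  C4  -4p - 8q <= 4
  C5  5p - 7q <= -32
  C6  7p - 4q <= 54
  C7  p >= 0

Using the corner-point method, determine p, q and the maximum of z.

p = 9, q = 11, maximum z = -76

Vertices and z = -6p - 2q:
  (9, 11) → z = -76
  (202/3, 313/3) → z = -1838/3
  (506/29, 494/29) → z = -4024/29

The binding constraints are -8p + 5q = -17 and 5p - 7q = -32.
Solving simultaneously gives p = 9, q = 11.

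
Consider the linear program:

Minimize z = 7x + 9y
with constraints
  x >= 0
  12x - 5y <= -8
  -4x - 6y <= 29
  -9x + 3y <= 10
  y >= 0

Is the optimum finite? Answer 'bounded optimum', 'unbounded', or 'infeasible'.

Vertices and z = 7x + 9y:
  (0, 8/5) → z = 72/5
  (0, 10/3) → z = 30
The feasible region has finitely many vertices and no improving ray; the minimum is 72/5 at (0, 8/5).

bounded optimum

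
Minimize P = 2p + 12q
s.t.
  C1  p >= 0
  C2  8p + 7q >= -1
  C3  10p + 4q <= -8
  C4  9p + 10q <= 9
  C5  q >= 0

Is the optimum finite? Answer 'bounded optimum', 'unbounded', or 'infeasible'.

The boundaries p = 0 and 9p + 10q = 9 meet at (0, 9/10), but that point violates 10p + 4q ≤ -8. Every candidate vertex is excluded by some other constraint, so the feasible region is empty.

infeasible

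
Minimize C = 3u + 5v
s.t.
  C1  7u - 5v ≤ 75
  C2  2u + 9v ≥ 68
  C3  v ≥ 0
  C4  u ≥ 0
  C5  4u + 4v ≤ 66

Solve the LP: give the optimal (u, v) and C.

u = 0, v = 68/9, minimum C = 340/9

Corner points and C = 3u + 5v:
  (0, 68/9) → C = 340/9
  (23/2, 5) → C = 119/2
  (0, 33/2) → C = 165/2

The optimum lies where 2u + 9v = 68 and u = 0.
Solving simultaneously gives u = 0, v = 68/9.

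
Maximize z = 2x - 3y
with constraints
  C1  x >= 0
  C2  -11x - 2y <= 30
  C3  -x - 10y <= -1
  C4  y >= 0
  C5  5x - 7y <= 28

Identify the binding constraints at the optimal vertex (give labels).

Corner points and z = 2x - 3y:
  (0, 1/10) → z = -3/10
  (1, 0) → z = 2
  (28/5, 0) → z = 56/5
The feasible region is unbounded (it extends along (0, 1), (7, 5)), but z strictly decreases along every unbounded feasible direction, so there is no improving ray and the maximum is attained at a vertex.

The maximum is at (28/5, 0). Substituting into each constraint, equality holds for C4 and C5; the remaining constraints have slack.

C4 and C5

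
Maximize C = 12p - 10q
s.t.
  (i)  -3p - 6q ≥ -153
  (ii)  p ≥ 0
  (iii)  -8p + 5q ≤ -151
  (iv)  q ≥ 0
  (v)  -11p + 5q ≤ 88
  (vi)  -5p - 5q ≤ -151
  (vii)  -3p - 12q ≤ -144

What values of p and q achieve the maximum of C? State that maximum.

p = 51, q = 0, maximum C = 612

Corner points and C = 12p - 10q:
  (557/21, 257/21) → C = 4114/21
  (51, 0) → C = 612
  (302/13, 453/65) → C = 2718/13
  (48, 0) → C = 576
  (364/15, 89/15) → C = 3478/15

At the optimal vertex, -3p - 6q = -153 and q = 0.
Solving simultaneously gives p = 51, q = 0.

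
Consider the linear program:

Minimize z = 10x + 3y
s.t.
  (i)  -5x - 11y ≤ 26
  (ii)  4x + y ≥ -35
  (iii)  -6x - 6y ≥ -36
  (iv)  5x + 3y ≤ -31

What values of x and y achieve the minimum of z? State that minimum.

x = -359/39, y = 71/39, minimum z = -3377/39

Extreme points and z = 10x + 3y:
  (-359/39, 71/39) → z = -3377/39
  (-263/40, 5/8) → z = -511/8
  (-74/7, 51/7) → z = -587/7

The optimum lies where -5x - 11y = 26 and 4x + y = -35.
Solving simultaneously gives x = -359/39, y = 71/39.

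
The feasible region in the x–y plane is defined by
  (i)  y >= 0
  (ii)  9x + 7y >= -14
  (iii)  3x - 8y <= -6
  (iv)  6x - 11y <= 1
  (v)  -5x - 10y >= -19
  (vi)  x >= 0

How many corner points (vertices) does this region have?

Pairwise boundary intersections that survive every other constraint:
  (46/35, 87/70)
  (0, 3/4)
  (0, 19/10)

3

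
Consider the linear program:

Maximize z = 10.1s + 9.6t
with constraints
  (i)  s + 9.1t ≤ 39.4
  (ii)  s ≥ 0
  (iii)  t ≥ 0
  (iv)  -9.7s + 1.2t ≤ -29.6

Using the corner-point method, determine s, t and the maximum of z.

s = 39.4, t = 0, maximum z = 397.94

Feasible corners and z = 10.1s + 9.6t:
  (197/5, 0) → z = 19897/50
  (31664/8947, 35258/8947) → z = 3291416/44735
  (296/97, 0) → z = 14948/485

The optimum lies where s + 9.1t = 39.4 and t = 0.
Solving simultaneously gives s = 197/5, t = 0.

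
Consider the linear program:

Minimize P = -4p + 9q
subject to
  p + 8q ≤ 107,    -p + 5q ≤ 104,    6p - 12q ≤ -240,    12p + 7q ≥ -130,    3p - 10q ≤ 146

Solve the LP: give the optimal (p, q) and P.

Corner points and P = -4p + 9q:
  (-53/5, 147/10) → P = 1747/10
  (-1789/89, 1414/89) → P = 19882/89
  (-540/31, 350/31) → P = 5310/31

p = -540/31, q = 350/31, minimum P = 5310/31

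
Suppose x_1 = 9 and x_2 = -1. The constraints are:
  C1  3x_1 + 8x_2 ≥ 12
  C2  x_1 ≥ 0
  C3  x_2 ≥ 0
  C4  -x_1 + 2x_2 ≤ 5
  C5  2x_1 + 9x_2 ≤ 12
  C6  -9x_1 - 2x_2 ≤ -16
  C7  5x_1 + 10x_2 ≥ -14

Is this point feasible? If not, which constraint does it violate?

not feasible — violates C3

Constraint C3: x_2 = -1, which is not ≥ 0. All other constraints are satisfied.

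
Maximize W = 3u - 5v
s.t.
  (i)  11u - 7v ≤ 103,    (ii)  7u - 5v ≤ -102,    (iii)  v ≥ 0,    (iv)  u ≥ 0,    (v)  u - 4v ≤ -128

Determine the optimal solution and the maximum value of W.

u = 232/23, v = 794/23, maximum W = -3274/23

Vertices and W = 3u - 5v:
  (1229/6, 1843/6) → W = -2764/3
  (232/23, 794/23) → W = -3274/23
  (0, 32) → W = -160
The feasible region is unbounded (it extends along (0, 1), (7, 11)), but W strictly decreases along every unbounded feasible direction, so there is no improving ray and the maximum is attained at a vertex.

The binding constraints are 7u - 5v = -102 and u - 4v = -128.
Solving simultaneously gives u = 232/23, v = 794/23.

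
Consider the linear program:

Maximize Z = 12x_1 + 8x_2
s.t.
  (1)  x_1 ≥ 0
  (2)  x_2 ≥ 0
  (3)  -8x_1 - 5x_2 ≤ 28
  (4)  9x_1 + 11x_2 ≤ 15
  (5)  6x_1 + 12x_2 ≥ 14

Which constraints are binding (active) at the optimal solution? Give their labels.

Feasible corners and Z = 12x_1 + 8x_2:
  (0, 15/11) → Z = 120/11
  (0, 7/6) → Z = 28/3
  (13/21, 6/7) → Z = 100/7

The maximum is at (13/21, 6/7). Substituting into each constraint, equality holds for (4) and (5); the remaining constraints have slack.

(4) and (5)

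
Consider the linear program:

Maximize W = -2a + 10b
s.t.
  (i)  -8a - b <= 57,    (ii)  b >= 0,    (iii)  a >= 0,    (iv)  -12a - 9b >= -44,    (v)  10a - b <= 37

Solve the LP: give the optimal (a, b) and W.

a = 0, b = 44/9, maximum W = 440/9

Extreme points and W = -2a + 10b:
  (0, 0) → W = 0
  (11/3, 0) → W = -22/3
  (0, 44/9) → W = 440/9

The optimum lies where a = 0 and -12a - 9b = -44.
Solving simultaneously gives a = 0, b = 44/9.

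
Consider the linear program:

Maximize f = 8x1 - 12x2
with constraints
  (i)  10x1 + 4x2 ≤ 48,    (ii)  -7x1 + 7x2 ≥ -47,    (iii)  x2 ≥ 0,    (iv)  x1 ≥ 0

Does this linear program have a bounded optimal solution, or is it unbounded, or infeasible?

Feasible corners and f = 8x1 - 12x2:
  (24/5, 0) → f = 192/5
  (0, 12) → f = -144
  (0, 0) → f = 0
The feasible region has finitely many vertices and no improving ray; the maximum is 192/5 at (24/5, 0).

bounded optimum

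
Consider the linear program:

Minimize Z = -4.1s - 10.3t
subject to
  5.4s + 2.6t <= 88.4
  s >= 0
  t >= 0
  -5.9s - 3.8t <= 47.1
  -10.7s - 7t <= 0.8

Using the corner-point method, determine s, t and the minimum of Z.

s = 0, t = 34, minimum Z = -350.2

Vertices and Z = -4.1s - 10.3t:
  (0, 34) → Z = -1751/5
  (442/27, 0) → Z = -9061/135
  (0, 0) → Z = 0

The optimum lies where 5.4s + 2.6t = 88.4 and s = 0.
Solving simultaneously gives s = 0, t = 34.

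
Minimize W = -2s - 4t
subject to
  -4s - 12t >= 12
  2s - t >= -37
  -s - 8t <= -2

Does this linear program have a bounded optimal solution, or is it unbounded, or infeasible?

Corner points and W = -2s - 4t:
  (-114/7, 31/7) → W = 104/7
  (-6, 1) → W = 8
  (-294/17, 41/17) → W = 424/17
The feasible region has finitely many vertices and no improving ray; the minimum is 8 at (-6, 1).

bounded optimum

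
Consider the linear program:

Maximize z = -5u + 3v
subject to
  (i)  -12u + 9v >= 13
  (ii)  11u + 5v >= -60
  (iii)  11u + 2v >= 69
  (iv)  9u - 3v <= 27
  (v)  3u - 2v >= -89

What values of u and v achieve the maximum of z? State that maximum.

u = -10/7, v = 593/14, maximum z = 1879/14

Extreme points and z = -5u + 3v:
  (595/123, 971/123) → z = -62/123
  (94/15, 49/5) → z = -29/15
  (-10/7, 593/14) → z = 1879/14
  (107/3, 98) → z = 347/3

The optimum lies where 11u + 2v = 69 and 3u - 2v = -89.
Solving simultaneously gives u = -10/7, v = 593/14.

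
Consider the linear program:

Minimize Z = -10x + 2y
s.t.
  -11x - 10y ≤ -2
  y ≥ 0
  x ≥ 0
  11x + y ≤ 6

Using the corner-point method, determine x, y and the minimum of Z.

Feasible corners and Z = -10x + 2y:
  (2/11, 0) → Z = -20/11
  (0, 1/5) → Z = 2/5
  (6/11, 0) → Z = -60/11
  (0, 6) → Z = 12

x = 6/11, y = 0, minimum Z = -60/11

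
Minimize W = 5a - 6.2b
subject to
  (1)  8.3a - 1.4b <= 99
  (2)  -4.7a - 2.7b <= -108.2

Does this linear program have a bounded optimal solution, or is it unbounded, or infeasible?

unbounded

From the feasible point (41878/2899, 43276/2899), moving in the direction (-2.7, 4.7) keeps every constraint satisfied while W decreases without bound.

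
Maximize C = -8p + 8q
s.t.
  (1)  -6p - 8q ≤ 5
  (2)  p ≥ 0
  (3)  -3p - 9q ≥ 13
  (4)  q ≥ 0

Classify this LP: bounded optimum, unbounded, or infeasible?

The boundaries -6p - 8q = 5 and -3p - 9q = 13 meet at (59/30, -21/10), but that point violates q ≥ 0. Every candidate vertex is excluded by some other constraint, so the feasible region is empty.

infeasible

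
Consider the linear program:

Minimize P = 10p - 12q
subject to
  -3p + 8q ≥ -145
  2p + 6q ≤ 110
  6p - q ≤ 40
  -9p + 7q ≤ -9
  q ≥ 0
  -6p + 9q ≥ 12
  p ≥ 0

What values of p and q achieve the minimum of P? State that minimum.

p = 271/33, q = 102/11, minimum P = -962/33

Vertices and P = 10p - 12q:
  (271/33, 102/11) → P = -962/33
  (31/4, 13/2) → P = -1/2
  (55/13, 54/13) → P = -98/13

The binding constraints are 6p - q = 40 and -9p + 7q = -9.
Solving simultaneously gives p = 271/33, q = 102/11.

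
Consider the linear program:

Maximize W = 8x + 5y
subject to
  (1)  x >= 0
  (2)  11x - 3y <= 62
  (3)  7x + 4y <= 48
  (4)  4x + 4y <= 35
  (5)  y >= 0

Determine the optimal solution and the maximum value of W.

Vertices and W = 8x + 5y:
  (0, 35/4) → W = 175/4
  (0, 0) → W = 0
  (392/65, 94/65) → W = 3606/65
  (62/11, 0) → W = 496/11
  (13/3, 53/12) → W = 227/4

The binding constraints are 7x + 4y = 48 and 4x + 4y = 35.
Solving simultaneously gives x = 13/3, y = 53/12.

x = 13/3, y = 53/12, maximum W = 227/4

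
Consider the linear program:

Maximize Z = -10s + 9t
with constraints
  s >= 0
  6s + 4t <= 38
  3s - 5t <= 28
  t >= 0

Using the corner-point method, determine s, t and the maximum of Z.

Feasible corners and Z = -10s + 9t:
  (0, 19/2) → Z = 171/2
  (0, 0) → Z = 0
  (19/3, 0) → Z = -190/3

s = 0, t = 19/2, maximum Z = 171/2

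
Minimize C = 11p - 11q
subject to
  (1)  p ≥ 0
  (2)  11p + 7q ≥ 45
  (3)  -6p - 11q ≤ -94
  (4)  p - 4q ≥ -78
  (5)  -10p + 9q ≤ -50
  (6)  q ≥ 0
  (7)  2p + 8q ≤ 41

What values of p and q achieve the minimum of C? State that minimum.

Extreme points and C = 11p - 11q:
  (47/3, 0) → C = 517/3
  (301/26, 29/13) → C = 2673/26
  (41/2, 0) → C = 451/2

p = 301/26, q = 29/13, minimum C = 2673/26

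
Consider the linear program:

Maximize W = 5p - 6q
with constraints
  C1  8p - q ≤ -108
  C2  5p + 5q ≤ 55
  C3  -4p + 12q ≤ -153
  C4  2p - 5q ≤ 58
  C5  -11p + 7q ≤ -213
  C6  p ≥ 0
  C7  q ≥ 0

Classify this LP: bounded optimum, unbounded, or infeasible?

infeasible

The boundaries p = 0 and q = 0 meet at (0, 0), but that point violates 8p - q ≤ -108. Every candidate vertex is excluded by some other constraint, so the feasible region is empty.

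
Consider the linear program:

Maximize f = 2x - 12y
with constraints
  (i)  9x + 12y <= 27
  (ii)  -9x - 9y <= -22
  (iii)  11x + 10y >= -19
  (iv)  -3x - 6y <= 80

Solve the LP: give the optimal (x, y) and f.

Corner points and f = 2x - 12y:
  (7/9, 5/3) → f = -166/9
  (187/3, -89/2) → f = 1976/3
  (284/9, -262/9) → f = 3712/9

At the optimal vertex, 9x + 12y = 27 and -3x - 6y = 80.
Solving simultaneously gives x = 187/3, y = -89/2.

x = 187/3, y = -89/2, maximum f = 1976/3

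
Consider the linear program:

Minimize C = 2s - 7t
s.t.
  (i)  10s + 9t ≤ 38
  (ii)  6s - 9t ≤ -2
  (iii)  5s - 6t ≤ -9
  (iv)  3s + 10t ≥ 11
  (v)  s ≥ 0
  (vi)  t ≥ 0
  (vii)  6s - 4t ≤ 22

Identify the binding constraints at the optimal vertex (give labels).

Vertices and C = 2s - 7t:
  (7/5, 8/3) → C = -238/15
  (0, 38/9) → C = -266/9
  (0, 3/2) → C = -21/2

The minimum is at (0, 38/9). Substituting into each constraint, equality holds for (i) and (v); the remaining constraints have slack.

(i) and (v)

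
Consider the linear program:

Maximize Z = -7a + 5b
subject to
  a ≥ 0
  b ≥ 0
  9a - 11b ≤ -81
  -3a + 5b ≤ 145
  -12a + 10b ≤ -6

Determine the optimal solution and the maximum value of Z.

a = 146/7, b = 171/7, maximum Z = -167/7

Corner points and Z = -7a + 5b:
  (595/6, 177/2) → Z = -755/3
  (146/7, 171/7) → Z = -167/7
  (148/3, 293/5) → Z = -157/3

At the optimal vertex, 9a - 11b = -81 and -12a + 10b = -6.
Solving simultaneously gives a = 146/7, b = 171/7.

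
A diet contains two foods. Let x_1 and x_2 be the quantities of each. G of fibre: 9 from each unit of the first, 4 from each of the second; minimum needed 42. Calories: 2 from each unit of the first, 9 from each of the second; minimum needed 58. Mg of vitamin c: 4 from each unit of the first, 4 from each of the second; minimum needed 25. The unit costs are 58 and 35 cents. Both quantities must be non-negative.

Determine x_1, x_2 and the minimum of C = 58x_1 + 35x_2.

x_1 = 2, x_2 = 6, minimum C = 326

Feasible corners and C = 58x_1 + 35x_2:
  (0, 21/2) → C = 735/2
  (29, 0) → C = 1682
  (2, 6) → C = 326
The feasible region is unbounded (it extends along (0, 1), (1, 0)), but C strictly increases along every unbounded feasible direction, so there is no improving ray and the minimum is attained at a vertex.

The binding constraints are 9x_1 + 4x_2 = 42 and 2x_1 + 9x_2 = 58.
Solving simultaneously gives x_1 = 2, x_2 = 6.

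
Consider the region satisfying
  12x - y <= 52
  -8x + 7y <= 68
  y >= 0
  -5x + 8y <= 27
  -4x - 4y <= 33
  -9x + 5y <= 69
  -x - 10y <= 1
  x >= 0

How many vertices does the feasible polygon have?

4

Of the 28 pairwise boundary intersections, those satisfying every inequality are:
  (13/3, 0)
  (443/91, 584/91)
  (0, 0)
  (0, 27/8)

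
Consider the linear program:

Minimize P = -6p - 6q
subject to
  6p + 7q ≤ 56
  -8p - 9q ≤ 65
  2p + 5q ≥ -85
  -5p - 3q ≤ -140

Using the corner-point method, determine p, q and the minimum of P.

p = 875/16, q = -311/8, minimum P = -759/8

Vertices and P = -6p - 6q:
  (875/16, -311/8) → P = -759/8
  (812/17, -560/17) → P = -1512/17
  (955/19, -705/19) → P = -1500/19

The binding constraints are 6p + 7q = 56 and 2p + 5q = -85.
Solving simultaneously gives p = 875/16, q = -311/8.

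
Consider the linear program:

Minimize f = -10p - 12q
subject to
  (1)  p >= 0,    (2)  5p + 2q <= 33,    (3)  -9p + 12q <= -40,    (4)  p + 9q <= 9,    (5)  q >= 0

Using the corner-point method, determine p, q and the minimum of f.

Corner points and f = -10p - 12q:
  (279/43, 12/43) → f = -2934/43
  (33/5, 0) → f = -66
  (156/31, 41/93) → f = -1724/31
  (40/9, 0) → f = -400/9

The optimum lies where 5p + 2q = 33 and p + 9q = 9.
Solving simultaneously gives p = 279/43, q = 12/43.

p = 279/43, q = 12/43, minimum f = -2934/43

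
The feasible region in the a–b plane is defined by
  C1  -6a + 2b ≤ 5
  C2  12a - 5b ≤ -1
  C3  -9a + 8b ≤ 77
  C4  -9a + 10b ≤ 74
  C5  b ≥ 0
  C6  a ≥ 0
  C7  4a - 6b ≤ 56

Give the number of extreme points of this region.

4

The feasible vertices (each the meet of two boundaries and inside every other half-plane) are:
  (7/3, 19/2)
  (0, 5/2)
  (24/5, 293/25)
  (0, 1/5)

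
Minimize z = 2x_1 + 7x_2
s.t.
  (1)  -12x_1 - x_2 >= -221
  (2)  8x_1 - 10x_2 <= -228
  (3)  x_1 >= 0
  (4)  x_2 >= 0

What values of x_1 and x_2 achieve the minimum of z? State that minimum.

x_1 = 0, x_2 = 114/5, minimum z = 798/5

Feasible corners and z = 2x_1 + 7x_2:
  (991/64, 563/16) → z = 8873/32
  (0, 221) → z = 1547
  (0, 114/5) → z = 798/5

At the optimal vertex, 8x_1 - 10x_2 = -228 and x_1 = 0.
Solving simultaneously gives x_1 = 0, x_2 = 114/5.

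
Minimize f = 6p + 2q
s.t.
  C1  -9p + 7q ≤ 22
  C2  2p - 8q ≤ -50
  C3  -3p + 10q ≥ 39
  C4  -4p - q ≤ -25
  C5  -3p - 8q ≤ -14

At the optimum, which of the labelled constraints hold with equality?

Extreme points and f = 6p + 2q:
  (153/37, 313/37) → f = 1544/37
  (47, 18) → f = 318
  (75/17, 125/17) → f = 700/17
The feasible region is unbounded (it extends along (7, 9), (10, 3)), but f strictly increases along every unbounded feasible direction, so there is no improving ray and the minimum is attained at a vertex.

The minimum is at (75/17, 125/17). Substituting into each constraint, equality holds for C2 and C4; the remaining constraints have slack.

C2 and C4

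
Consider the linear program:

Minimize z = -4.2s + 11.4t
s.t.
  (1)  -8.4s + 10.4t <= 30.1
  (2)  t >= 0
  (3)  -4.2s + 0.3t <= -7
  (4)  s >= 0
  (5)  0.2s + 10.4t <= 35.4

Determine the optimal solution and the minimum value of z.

s = 177, t = 0, minimum z = -743.4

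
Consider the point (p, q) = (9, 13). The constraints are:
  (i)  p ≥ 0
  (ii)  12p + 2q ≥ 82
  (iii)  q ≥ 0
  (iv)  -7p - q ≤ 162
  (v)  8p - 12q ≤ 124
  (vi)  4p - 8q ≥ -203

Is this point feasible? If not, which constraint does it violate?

(i): 9 ≥ 0 ✓
(ii): 134 ≥ 82 ✓
(iii): 13 ≥ 0 ✓
(iv): -76 ≤ 162 ✓
(v): -84 ≤ 124 ✓
(vi): -68 ≥ -203 ✓

feasible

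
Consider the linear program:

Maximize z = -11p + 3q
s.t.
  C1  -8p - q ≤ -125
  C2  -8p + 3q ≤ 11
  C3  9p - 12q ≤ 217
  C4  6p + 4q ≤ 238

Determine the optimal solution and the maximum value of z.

p = 91/8, q = 34, maximum z = -185/8

Feasible corners and z = -11p + 3q:
  (91/8, 34) → z = -185/8
  (1717/105, -611/105) → z = -592/3
  (67/5, 197/5) → z = -146/5
  (931/27, 70/9) → z = -9611/27

At the optimal vertex, -8p - q = -125 and -8p + 3q = 11.
Solving simultaneously gives p = 91/8, q = 34.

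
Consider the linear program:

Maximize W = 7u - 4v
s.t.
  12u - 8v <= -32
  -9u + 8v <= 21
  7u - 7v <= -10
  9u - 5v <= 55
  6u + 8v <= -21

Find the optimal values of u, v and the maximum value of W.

u = -11/3, v = -3/2, maximum W = -59/3

Corner points and W = 7u - 4v:
  (-11/3, -3/2) → W = -59/3
  (-36/7, -26/7) → W = -148/7
  (-67/7, -57/7) → W = -241/7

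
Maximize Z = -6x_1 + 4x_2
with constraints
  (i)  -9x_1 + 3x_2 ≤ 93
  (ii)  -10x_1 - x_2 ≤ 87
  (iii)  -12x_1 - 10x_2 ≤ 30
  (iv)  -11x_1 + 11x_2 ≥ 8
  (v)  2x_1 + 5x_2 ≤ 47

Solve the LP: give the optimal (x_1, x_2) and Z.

x_1 = -108/17, x_2 = 203/17, maximum Z = 1460/17

The binding constraints are -9x_1 + 3x_2 = 93 and 2x_1 + 5x_2 = 47.
Solving simultaneously gives x_1 = -108/17, x_2 = 203/17.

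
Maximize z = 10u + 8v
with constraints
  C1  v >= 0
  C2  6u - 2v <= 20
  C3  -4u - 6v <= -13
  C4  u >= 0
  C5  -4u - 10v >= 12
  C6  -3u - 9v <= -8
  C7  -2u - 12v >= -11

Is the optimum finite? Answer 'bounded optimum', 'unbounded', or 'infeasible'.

infeasible

The boundaries v = 0 and 6u - 2v = 20 meet at (10/3, 0), but that point violates -4u - 10v ≥ 12. Every candidate vertex is excluded by some other constraint, so the feasible region is empty.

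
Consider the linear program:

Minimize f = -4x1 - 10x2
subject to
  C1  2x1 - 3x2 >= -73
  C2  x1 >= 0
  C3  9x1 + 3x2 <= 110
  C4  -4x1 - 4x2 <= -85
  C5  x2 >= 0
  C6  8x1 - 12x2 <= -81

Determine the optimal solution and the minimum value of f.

x1 = 37/11, x2 = 877/33, minimum f = -9214/33

Corner points and f = -4x1 - 10x2:
  (0, 73/3) → f = -730/3
  (37/11, 877/33) → f = -9214/33
  (0, 85/4) → f = -425/2
  (185/24, 325/24) → f = -665/4

At the optimal vertex, 2x1 - 3x2 = -73 and 9x1 + 3x2 = 110.
Solving simultaneously gives x1 = 37/11, x2 = 877/33.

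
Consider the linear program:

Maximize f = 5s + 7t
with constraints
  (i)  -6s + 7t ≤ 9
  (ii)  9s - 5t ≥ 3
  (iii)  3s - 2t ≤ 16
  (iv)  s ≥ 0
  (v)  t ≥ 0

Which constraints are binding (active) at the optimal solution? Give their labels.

(i) and (iii)

Extreme points and f = 5s + 7t:
  (2, 3) → f = 31
  (130/9, 41/3) → f = 1511/9
  (1/3, 0) → f = 5/3
  (16/3, 0) → f = 80/3

The maximum is at (130/9, 41/3). Substituting into each constraint, equality holds for (i) and (iii); the remaining constraints have slack.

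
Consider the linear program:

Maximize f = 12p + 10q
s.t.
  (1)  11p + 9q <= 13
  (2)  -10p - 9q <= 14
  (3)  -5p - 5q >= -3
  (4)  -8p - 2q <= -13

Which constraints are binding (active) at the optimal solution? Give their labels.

Extreme points and f = 12p + 10q:
  (27, -284/9) → f = 76/9
  (19/5, -16/5) → f = 68/5
  (145/52, -121/26) → f = -170/13
  (59/30, -41/30) → f = 149/15

The maximum is at (19/5, -16/5). Substituting into each constraint, equality holds for (1) and (3); the remaining constraints have slack.

(1) and (3)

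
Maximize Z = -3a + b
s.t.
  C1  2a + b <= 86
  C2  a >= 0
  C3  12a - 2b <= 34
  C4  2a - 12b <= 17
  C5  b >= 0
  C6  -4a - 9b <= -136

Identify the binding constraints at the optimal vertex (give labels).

C1 and C2

Feasible corners and Z = -3a + b:
  (0, 86) → Z = 86
  (103/8, 241/4) → Z = 173/8
  (0, 136/9) → Z = 136/9
  (289/58, 374/29) → Z = -119/58

The maximum is at (0, 86). Substituting into each constraint, equality holds for C1 and C2; the remaining constraints have slack.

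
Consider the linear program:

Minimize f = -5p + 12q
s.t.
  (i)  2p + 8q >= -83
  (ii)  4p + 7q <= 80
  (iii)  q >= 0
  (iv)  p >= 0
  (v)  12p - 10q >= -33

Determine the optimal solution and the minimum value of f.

p = 20, q = 0, minimum f = -100

Vertices and f = -5p + 12q:
  (20, 0) → f = -100
  (569/124, 273/31) → f = 10259/124
  (0, 0) → f = 0
  (0, 33/10) → f = 198/5

The optimum lies where 4p + 7q = 80 and q = 0.
Solving simultaneously gives p = 20, q = 0.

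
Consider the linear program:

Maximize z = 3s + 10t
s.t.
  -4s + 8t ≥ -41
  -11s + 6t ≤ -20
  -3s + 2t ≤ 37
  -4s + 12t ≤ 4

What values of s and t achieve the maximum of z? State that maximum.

Feasible corners and z = 3s + 10t:
  (-43/32, -371/64) → z = -62
  (131/4, 45/4) → z = 843/4
  (22/9, 31/27) → z = 508/27

At the optimal vertex, -4s + 8t = -41 and -4s + 12t = 4.
Solving simultaneously gives s = 131/4, t = 45/4.

s = 131/4, t = 45/4, maximum z = 843/4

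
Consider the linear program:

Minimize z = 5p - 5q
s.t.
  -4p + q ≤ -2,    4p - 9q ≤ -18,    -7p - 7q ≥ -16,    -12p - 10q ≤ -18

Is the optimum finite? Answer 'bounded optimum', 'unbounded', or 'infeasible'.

The boundaries -4p + q = -2 and 4p - 9q = -18 meet at (9/8, 5/2), but that point violates -7p - 7q ≥ -16. Every candidate vertex is excluded by some other constraint, so the feasible region is empty.

infeasible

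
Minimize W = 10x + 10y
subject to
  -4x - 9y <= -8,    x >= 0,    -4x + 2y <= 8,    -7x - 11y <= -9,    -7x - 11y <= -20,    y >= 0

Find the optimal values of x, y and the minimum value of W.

The feasible region is unbounded (it extends along (1, 2), (1, 0)), but W strictly increases along every unbounded feasible direction, so there is no improving ray and the minimum is attained at a vertex.

The optimum lies where x = 0 and -7x - 11y = -20.
Solving simultaneously gives x = 0, y = 20/11.

x = 0, y = 20/11, minimum W = 200/11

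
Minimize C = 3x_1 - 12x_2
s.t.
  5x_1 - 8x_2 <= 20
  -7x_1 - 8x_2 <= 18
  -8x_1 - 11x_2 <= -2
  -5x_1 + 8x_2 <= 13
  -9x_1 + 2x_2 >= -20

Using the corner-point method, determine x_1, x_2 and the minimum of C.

x_1 = 3, x_2 = 7/2, minimum C = -33

Extreme points and C = 3x_1 - 12x_2:
  (-127/119, 114/119) → C = -1749/119
  (224/115, -142/115) → C = 2376/115
  (3, 7/2) → C = -33

At the optimal vertex, -5x_1 + 8x_2 = 13 and -9x_1 + 2x_2 = -20.
Solving simultaneously gives x_1 = 3, x_2 = 7/2.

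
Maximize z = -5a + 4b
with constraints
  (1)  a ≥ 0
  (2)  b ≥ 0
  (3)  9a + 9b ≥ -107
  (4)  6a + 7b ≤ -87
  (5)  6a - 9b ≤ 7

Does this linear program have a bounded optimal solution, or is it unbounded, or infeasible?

The boundaries a = 0 and b = 0 meet at (0, 0), but that point violates 6a + 7b ≤ -87. Every candidate vertex is excluded by some other constraint, so the feasible region is empty.

infeasible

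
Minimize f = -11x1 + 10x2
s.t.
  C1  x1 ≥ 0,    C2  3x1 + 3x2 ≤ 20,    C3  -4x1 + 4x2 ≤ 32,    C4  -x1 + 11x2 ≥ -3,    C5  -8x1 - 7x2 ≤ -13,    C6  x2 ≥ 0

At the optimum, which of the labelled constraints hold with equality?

C2 and C4

Corner points and f = -11x1 + 10x2:
  (0, 20/3) → f = 200/3
  (0, 13/7) → f = 130/7
  (229/36, 11/36) → f = -803/12
  (3, 0) → f = -33
  (13/8, 0) → f = -143/8

The minimum is at (229/36, 11/36). Substituting into each constraint, equality holds for C2 and C4; the remaining constraints have slack.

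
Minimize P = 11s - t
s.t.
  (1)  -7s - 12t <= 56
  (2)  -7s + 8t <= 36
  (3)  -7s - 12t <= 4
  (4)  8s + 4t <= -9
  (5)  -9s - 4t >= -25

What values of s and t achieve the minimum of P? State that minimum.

s = -116/35, t = 8/5, minimum P = -1332/35

Feasible corners and P = 11s - t:
  (-116/35, 8/5) → P = -1332/35
  (-54/23, 225/92) → P = -2601/92
  (-23/17, 31/68) → P = -1043/68

The binding constraints are -7s + 8t = 36 and -7s - 12t = 4.
Solving simultaneously gives s = -116/35, t = 8/5.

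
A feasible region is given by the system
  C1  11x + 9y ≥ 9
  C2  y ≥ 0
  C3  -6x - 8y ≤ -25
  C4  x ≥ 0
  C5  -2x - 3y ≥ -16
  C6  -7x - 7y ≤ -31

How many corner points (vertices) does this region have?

Pairwise boundary intersections that survive every other constraint:
  (8, 0)
  (31/7, 0)
  (0, 16/3)
  (0, 31/7)

4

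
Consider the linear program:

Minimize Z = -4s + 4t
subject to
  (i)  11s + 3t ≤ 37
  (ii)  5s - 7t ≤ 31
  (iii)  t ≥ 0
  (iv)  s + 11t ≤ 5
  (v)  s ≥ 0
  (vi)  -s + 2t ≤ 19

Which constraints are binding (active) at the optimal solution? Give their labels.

Corner points and Z = -4s + 4t:
  (37/11, 0) → Z = -148/11
  (196/59, 9/59) → Z = -748/59
  (0, 0) → Z = 0
  (0, 5/11) → Z = 20/11

The minimum is at (37/11, 0). Substituting into each constraint, equality holds for (i) and (iii); the remaining constraints have slack.

(i) and (iii)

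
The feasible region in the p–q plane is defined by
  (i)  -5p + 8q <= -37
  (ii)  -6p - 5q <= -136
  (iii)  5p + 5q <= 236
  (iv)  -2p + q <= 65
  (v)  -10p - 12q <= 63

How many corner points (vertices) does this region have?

4

Pairwise boundary intersections that survive every other constraint:
  (1273/73, 458/73)
  (2073/65, 199/13)
  (177/2, -79)
  (3147/10, -535/2)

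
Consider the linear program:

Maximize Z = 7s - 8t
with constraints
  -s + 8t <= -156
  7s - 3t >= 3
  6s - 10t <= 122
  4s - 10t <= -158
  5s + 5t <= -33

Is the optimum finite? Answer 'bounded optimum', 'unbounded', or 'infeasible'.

The boundaries -s + 8t = -156 and 4s - 10t = -158 meet at (-1412/11, -391/11), but that point violates 7s - 3t ≥ 3. Every candidate vertex is excluded by some other constraint, so the feasible region is empty.

infeasible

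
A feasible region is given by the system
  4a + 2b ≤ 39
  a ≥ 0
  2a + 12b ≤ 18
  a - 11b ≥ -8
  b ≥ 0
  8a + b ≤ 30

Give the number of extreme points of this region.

Pairwise boundary intersections that survive every other constraint:
  (0, 8/11)
  (0, 0)
  (3, 1)
  (171/47, 42/47)
  (15/4, 0)

5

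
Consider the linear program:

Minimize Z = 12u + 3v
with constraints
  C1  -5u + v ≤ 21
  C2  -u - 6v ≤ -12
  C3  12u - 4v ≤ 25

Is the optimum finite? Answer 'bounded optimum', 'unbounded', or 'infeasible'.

Vertices and Z = 12u + 3v:
  (-114/31, 81/31) → Z = -1125/31
  (99/38, 119/76) → Z = 2733/76
The feasible region has finitely many vertices and no improving ray; the minimum is -1125/31 at (-114/31, 81/31).

bounded optimum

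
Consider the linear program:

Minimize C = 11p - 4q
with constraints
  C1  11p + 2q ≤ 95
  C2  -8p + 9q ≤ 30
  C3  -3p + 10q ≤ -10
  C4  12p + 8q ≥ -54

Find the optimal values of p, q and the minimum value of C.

Vertices and C = 11p - 4q:
  (485/58, 175/116) → C = 4985/58
  (217/16, -867/32) → C = 4121/16
  (-115/36, -47/24) → C = -983/36

p = -115/36, q = -47/24, minimum C = -983/36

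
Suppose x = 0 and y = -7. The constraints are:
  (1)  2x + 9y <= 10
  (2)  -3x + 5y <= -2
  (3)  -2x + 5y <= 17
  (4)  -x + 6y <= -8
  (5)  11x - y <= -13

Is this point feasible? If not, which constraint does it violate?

Constraint (5): 11x - y = 7, which is not ≤ -13. All other constraints are satisfied.

not feasible — violates (5)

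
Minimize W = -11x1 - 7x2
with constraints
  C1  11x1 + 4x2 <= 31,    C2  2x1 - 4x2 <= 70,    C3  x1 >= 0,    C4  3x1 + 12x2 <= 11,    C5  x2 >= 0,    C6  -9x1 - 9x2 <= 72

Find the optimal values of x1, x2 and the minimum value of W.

x1 = 41/15, x2 = 7/30, minimum W = -317/10

Corner points and W = -11x1 - 7x2:
  (41/15, 7/30) → W = -317/10
  (31/11, 0) → W = -31
  (0, 11/12) → W = -77/12
  (0, 0) → W = 0

The optimum lies where 11x1 + 4x2 = 31 and 3x1 + 12x2 = 11.
Solving simultaneously gives x1 = 41/15, x2 = 7/30.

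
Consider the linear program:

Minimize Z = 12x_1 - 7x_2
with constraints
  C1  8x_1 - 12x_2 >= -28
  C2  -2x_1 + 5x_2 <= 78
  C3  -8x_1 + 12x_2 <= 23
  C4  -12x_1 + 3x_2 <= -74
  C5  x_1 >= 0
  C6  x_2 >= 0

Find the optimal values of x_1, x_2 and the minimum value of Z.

x_1 = 319/40, x_2 = 217/30, minimum Z = 676/15

Vertices and Z = 12x_1 - 7x_2:
  (821/16, 289/8) → Z = 2903/8
  (319/40, 217/30) → Z = 676/15
  (37/6, 0) → Z = 74
The feasible region is unbounded (it extends along (1, 0), (5, 2)), but Z strictly increases along every unbounded feasible direction, so there is no improving ray and the minimum is attained at a vertex.

The binding constraints are -8x_1 + 12x_2 = 23 and -12x_1 + 3x_2 = -74.
Solving simultaneously gives x_1 = 319/40, x_2 = 217/30.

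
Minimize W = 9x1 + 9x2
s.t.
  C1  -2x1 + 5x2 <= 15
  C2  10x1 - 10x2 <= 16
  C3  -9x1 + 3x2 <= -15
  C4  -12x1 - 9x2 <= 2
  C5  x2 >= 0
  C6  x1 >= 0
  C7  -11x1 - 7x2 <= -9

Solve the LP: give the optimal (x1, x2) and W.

x1 = 17/10, x2 = 1/10, minimum W = 81/5

Feasible corners and W = 9x1 + 9x2:
  (23/3, 91/15) → W = 618/5
  (40/13, 55/13) → W = 855/13
  (17/10, 1/10) → W = 81/5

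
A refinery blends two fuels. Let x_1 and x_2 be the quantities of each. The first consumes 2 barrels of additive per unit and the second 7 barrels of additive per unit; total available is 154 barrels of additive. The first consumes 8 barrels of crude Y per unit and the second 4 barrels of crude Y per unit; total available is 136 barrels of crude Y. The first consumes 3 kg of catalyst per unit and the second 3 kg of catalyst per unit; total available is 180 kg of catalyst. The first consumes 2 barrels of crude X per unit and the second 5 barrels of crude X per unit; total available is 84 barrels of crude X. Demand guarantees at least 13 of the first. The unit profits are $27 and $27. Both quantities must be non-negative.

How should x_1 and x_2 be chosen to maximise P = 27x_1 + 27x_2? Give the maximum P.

x_1 = 13, x_2 = 8, maximum P = 567

Extreme points and P = 27x_1 + 27x_2:
  (17, 0) → P = 459
  (13, 0) → P = 351
  (13, 8) → P = 567

At the optimal vertex, 8x_1 + 4x_2 = 136 and x_1 = 13.
Solving simultaneously gives x_1 = 13, x_2 = 8.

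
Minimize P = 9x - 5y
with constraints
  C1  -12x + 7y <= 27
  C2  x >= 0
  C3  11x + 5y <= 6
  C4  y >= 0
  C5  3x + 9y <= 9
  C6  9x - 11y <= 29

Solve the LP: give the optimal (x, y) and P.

Feasible corners and P = 9x - 5y:
  (0, 0) → P = 0
  (0, 1) → P = -5
  (6/11, 0) → P = 54/11
  (3/28, 27/28) → P = -27/7

x = 0, y = 1, minimum P = -5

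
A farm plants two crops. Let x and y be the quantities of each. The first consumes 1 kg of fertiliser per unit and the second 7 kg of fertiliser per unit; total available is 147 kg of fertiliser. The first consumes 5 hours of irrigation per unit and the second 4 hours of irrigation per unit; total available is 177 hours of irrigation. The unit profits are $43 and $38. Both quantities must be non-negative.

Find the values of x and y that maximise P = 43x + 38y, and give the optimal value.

x = 21, y = 18, maximum P = 1587

Corner points and P = 43x + 38y:
  (0, 0) → P = 0
  (0, 21) → P = 798
  (177/5, 0) → P = 7611/5
  (21, 18) → P = 1587

At the optimal vertex, x + 7y = 147 and 5x + 4y = 177.
Solving simultaneously gives x = 21, y = 18.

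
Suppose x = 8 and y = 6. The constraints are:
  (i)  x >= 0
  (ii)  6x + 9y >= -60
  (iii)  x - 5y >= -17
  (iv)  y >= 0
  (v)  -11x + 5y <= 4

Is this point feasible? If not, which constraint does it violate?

not feasible — violates (iii)

Constraint (iii): x - 5y = -22, which is not ≥ -17. All other constraints are satisfied.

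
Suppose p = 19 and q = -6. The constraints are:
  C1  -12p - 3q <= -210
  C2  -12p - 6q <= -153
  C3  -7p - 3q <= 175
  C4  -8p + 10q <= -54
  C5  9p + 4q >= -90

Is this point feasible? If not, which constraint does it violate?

feasible

C1: -210 ≤ -210 ✓
C2: -192 ≤ -153 ✓
C3: -115 ≤ 175 ✓
C4: -212 ≤ -54 ✓
C5: 147 ≥ -90 ✓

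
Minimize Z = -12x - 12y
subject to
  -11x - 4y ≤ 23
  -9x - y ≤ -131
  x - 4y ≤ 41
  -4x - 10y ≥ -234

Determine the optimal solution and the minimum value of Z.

x = 673/13, y = 35/13, minimum Z = -8496/13

Vertices and Z = -12x - 12y:
  (565/37, -238/37) → Z = -3924/37
  (538/43, 791/43) → Z = -15948/43
  (673/13, 35/13) → Z = -8496/13

The binding constraints are x - 4y = 41 and -4x - 10y = -234.
Solving simultaneously gives x = 673/13, y = 35/13.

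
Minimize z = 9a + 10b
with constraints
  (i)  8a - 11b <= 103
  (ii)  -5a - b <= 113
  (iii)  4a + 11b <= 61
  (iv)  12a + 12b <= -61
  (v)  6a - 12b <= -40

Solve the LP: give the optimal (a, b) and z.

a = -698/33, b = -239/33, minimum z = -8672/33

Corner points and z = 9a + 10b:
  (-1304/51, 757/51) → z = -4166/51
  (-698/33, -239/33) → z = -8672/33
  (-1403/84, 244/21) → z = -2867/84
  (-101/18, 19/36) → z = -407/9

At the optimal vertex, -5a - b = 113 and 6a - 12b = -40.
Solving simultaneously gives a = -698/33, b = -239/33.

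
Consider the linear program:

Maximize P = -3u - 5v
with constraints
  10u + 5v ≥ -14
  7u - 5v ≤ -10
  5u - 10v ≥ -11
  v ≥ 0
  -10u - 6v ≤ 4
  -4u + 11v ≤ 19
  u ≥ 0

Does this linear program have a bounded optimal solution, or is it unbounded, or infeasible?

infeasible

The boundaries 5u - 10v = -11 and -4u + 11v = 19 meet at (23/5, 17/5), but that point violates 7u - 5v ≤ -10. Every candidate vertex is excluded by some other constraint, so the feasible region is empty.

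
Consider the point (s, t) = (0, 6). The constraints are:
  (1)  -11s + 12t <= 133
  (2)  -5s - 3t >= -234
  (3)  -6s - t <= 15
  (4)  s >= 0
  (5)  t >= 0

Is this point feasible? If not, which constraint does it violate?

(1): 72 ≤ 133 ✓
(2): -18 ≥ -234 ✓
(3): -6 ≤ 15 ✓
(4): 0 ≥ 0 ✓
(5): 6 ≥ 0 ✓

feasible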